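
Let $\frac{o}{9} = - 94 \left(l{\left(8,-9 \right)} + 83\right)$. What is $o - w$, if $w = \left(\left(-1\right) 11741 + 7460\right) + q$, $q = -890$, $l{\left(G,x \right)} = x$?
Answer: $-57433$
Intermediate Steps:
$o = -62604$ ($o = 9 \left(- 94 \left(-9 + 83\right)\right) = 9 \left(\left(-94\right) 74\right) = 9 \left(-6956\right) = -62604$)
$w = -5171$ ($w = \left(\left(-1\right) 11741 + 7460\right) - 890 = \left(-11741 + 7460\right) - 890 = -4281 - 890 = -5171$)
$o - w = -62604 - -5171 = -62604 + 5171 = -57433$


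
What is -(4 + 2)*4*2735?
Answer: -65640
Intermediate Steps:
-(4 + 2)*4*2735 = -6*4*2735 = -1*24*2735 = -24*2735 = -65640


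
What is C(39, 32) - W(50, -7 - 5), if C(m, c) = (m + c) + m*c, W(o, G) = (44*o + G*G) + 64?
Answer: -1089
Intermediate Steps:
W(o, G) = 64 + G² + 44*o (W(o, G) = (44*o + G²) + 64 = (G² + 44*o) + 64 = 64 + G² + 44*o)
C(m, c) = c + m + c*m (C(m, c) = (c + m) + c*m = c + m + c*m)
C(39, 32) - W(50, -7 - 5) = (32 + 39 + 32*39) - (64 + (-7 - 5)² + 44*50) = (32 + 39 + 1248) - (64 + (-12)² + 2200) = 1319 - (64 + 144 + 2200) = 1319 - 1*2408 = 1319 - 2408 = -1089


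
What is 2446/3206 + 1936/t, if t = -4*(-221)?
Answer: 1046135/354263 ≈ 2.9530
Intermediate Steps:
t = 884
2446/3206 + 1936/t = 2446/3206 + 1936/884 = 2446*(1/3206) + 1936*(1/884) = 1223/1603 + 484/221 = 1046135/354263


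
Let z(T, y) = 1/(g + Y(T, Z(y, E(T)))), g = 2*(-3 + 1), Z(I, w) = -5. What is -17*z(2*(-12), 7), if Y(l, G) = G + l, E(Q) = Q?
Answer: 17/33 ≈ 0.51515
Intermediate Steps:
g = -4 (g = 2*(-2) = -4)
z(T, y) = 1/(-9 + T) (z(T, y) = 1/(-4 + (-5 + T)) = 1/(-9 + T))
-17*z(2*(-12), 7) = -17/(-9 + 2*(-12)) = -17/(-9 - 24) = -17/(-33) = -17*(-1/33) = 17/33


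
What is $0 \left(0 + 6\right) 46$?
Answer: $0$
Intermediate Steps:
$0 \left(0 + 6\right) 46 = 0 \cdot 6 \cdot 46 = 0 \cdot 46 = 0$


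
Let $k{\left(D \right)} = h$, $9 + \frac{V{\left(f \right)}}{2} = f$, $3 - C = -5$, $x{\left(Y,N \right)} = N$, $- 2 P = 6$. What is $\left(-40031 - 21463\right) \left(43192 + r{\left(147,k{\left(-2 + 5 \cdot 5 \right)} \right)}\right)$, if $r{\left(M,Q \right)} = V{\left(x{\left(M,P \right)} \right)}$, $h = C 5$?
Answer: $-2654572992$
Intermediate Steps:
$P = -3$ ($P = \left(- \frac{1}{2}\right) 6 = -3$)
$C = 8$ ($C = 3 - -5 = 3 + 5 = 8$)
$h = 40$ ($h = 8 \cdot 5 = 40$)
$V{\left(f \right)} = -18 + 2 f$
$k{\left(D \right)} = 40$
$r{\left(M,Q \right)} = -24$ ($r{\left(M,Q \right)} = -18 + 2 \left(-3\right) = -18 - 6 = -24$)
$\left(-40031 - 21463\right) \left(43192 + r{\left(147,k{\left(-2 + 5 \cdot 5 \right)} \right)}\right) = \left(-40031 - 21463\right) \left(43192 - 24\right) = \left(-61494\right) 43168 = -2654572992$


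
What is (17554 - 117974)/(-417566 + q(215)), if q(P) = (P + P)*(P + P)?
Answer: 50210/116333 ≈ 0.43161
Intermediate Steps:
q(P) = 4*P**2 (q(P) = (2*P)*(2*P) = 4*P**2)
(17554 - 117974)/(-417566 + q(215)) = (17554 - 117974)/(-417566 + 4*215**2) = -100420/(-417566 + 4*46225) = -100420/(-417566 + 184900) = -100420/(-232666) = -100420*(-1/232666) = 50210/116333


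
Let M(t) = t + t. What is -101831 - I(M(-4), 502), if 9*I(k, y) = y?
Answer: -916981/9 ≈ -1.0189e+5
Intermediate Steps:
M(t) = 2*t
I(k, y) = y/9
-101831 - I(M(-4), 502) = -101831 - 502/9 = -916981/9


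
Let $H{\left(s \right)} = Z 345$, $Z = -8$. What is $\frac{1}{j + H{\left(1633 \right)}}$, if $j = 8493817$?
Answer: $\frac{1}{8491057} \approx 1.1777 \cdot 10^{-7}$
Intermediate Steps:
$H{\left(s \right)} = -2760$ ($H{\left(s \right)} = \left(-8\right) 345 = -2760$)
$\frac{1}{j + H{\left(1633 \right)}} = \frac{1}{8493817 - 2760} = \frac{1}{8491057}$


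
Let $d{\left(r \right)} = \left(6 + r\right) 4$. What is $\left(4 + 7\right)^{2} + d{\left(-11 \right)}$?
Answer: $101$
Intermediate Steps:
$d{\left(r \right)} = 24 + 4 r$
$\left(4 + 7\right)^{2} + d{\left(-11 \right)} = \left(4 + 7\right)^{2} + \left(24 + 4 \left(-11\right)\right) = 11^{2} + \left(24 - 44\right) = 121 - 20 = 101$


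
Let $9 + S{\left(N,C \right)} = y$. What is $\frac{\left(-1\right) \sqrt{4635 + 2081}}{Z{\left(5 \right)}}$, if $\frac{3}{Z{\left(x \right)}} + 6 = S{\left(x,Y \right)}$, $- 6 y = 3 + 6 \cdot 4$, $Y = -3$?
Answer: $13 \sqrt{1679} \approx 532.68$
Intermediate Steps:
$y = - \frac{9}{2}$ ($y = - \frac{3 + 6 \cdot 4}{6} = - \frac{3 + 24}{6} = \left(- \frac{1}{6}\right) 27 = - \frac{9}{2} \approx -4.5$)
$S{\left(N,C \right)} = - \frac{27}{2}$ ($S{\left(N,C \right)} = -9 - \frac{9}{2} = - \frac{27}{2}$)
$Z{\left(x \right)} = - \frac{2}{13}$ ($Z{\left(x \right)} = \frac{3}{-6 - \frac{27}{2}} = \frac{3}{- \frac{39}{2}} = 3 \left(- \frac{2}{39}\right) = - \frac{2}{13}$)
$\frac{\left(-1\right) \sqrt{4635 + 2081}}{Z{\left(5 \right)}} = \frac{\left(-1\right) \sqrt{4635 + 2081}}{- \frac{2}{13}} = - \sqrt{6716} \left(- \frac{13}{2}\right) = - 2 \sqrt{1679} \left(- \frac{13}{2}\right) = 13 \sqrt{1679}$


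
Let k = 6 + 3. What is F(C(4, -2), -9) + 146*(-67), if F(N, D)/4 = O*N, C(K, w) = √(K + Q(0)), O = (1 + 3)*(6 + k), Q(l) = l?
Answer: -9302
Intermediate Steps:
k = 9
O = 60 (O = (1 + 3)*(6 + 9) = 4*15 = 60)
C(K, w) = √K (C(K, w) = √(K + 0) = √K)
F(N, D) = 240*N (F(N, D) = 4*(60*N) = 240*N)
F(C(4, -2), -9) + 146*(-67) = 240*√4 + 146*(-67) = 240*2 - 9782 = 480 - 9782 = -9302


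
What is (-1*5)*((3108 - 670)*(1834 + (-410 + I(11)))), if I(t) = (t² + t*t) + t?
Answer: -20442630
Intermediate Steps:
I(t) = t + 2*t² (I(t) = (t² + t²) + t = 2*t² + t = t + 2*t²)
(-1*5)*((3108 - 670)*(1834 + (-410 + I(11)))) = (-1*5)*((3108 - 670)*(1834 + (-410 + 11*(1 + 2*11)))) = -12190*(1834 + (-410 + 11*(1 + 22))) = -12190*(1834 + (-410 + 11*23)) = -12190*(1834 + (-410 + 253)) = -12190*(1834 - 157) = -12190*1677 = -5*4088526 = -20442630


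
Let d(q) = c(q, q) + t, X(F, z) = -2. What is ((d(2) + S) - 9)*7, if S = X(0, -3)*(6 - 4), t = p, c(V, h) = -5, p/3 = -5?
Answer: -231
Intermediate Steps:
p = -15 (p = 3*(-5) = -15)
t = -15
S = -4 (S = -2*(6 - 4) = -2*2 = -4)
d(q) = -20 (d(q) = -5 - 15 = -20)
((d(2) + S) - 9)*7 = ((-20 - 4) - 9)*7 = (-24 - 9)*7 = -33*7 = -231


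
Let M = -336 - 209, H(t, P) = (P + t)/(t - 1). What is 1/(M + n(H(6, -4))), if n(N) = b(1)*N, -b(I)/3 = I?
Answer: -5/2731 ≈ -0.0018308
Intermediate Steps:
H(t, P) = (P + t)/(-1 + t)
b(I) = -3*I
n(N) = -3*N (n(N) = (-3*1)*N = -3*N)
M = -545
1/(M + n(H(6, -4))) = 1/(-545 - 3*(-4 + 6)/(-1 + 6)) = 1/(-545 - 3*2/5) = 1/(-545 - 6/5) = 1/(-2731/5) = -5/2731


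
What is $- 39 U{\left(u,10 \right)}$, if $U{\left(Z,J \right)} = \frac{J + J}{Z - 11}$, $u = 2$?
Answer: $\frac{260}{3} \approx 86.667$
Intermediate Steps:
$U{\left(Z,J \right)} = \frac{2 J}{-11 + Z}$
$- 39 U{\left(u,10 \right)} = - 39 \cdot 2 \cdot 10 \frac{1}{-11 + 2} = - 39 \cdot 2 \cdot 10 \frac{1}{-9} = - 39 \cdot 2 \cdot 10 \left(- \frac{1}{9}\right) = \left(-39\right) \left(- \frac{20}{9}\right) = \frac{260}{3}$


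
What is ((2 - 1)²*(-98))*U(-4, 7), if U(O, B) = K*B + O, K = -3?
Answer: 2450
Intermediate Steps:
U(O, B) = O - 3*B (U(O, B) = -3*B + O = O - 3*B)
((2 - 1)²*(-98))*U(-4, 7) = ((2 - 1)²*(-98))*(-4 - 3*7) = (1²*(-98))*(-4 - 21) = (1*(-98))*(-25) = -98*(-25) = 2450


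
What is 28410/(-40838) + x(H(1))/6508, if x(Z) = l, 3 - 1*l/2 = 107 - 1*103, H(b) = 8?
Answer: -46243489/66443426 ≈ -0.69598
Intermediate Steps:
l = -2 (l = 6 - 2*(107 - 1*103) = 6 - 2*(107 - 103) = 6 - 2*4 = 6 - 8 = -2)
x(Z) = -2
28410/(-40838) + x(H(1))/6508 = 28410/(-40838) - 2/6508 = 28410*(-1/40838) - 2*1/6508 = -14205/20419 - 1/3254 = -46243489/66443426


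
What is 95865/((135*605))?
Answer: 581/495 ≈ 1.1737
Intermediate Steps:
95865/((135*605)) = 95865/81675 = 95865*(1/81675) = 581/495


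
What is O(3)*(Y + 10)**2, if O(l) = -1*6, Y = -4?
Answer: -216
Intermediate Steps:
O(l) = -6
O(3)*(Y + 10)**2 = -6*(-4 + 10)**2 = -6*6**2 = -6*36 = -216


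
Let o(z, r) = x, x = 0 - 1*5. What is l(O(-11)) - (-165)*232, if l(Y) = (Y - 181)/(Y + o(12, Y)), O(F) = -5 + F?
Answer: 804077/21 ≈ 38289.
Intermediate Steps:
x = -5 (x = 0 - 5 = -5)
o(z, r) = -5
l(Y) = (-181 + Y)/(-5 + Y) (l(Y) = (Y - 181)/(Y - 5) = (-181 + Y)/(-5 + Y))
l(O(-11)) - (-165)*232 = (-181 + (-5 - 11))/(-5 + (-5 - 11)) - (-165)*232 = (-181 - 16)/(-5 - 16) - 1*(-38280) = -197/(-21) + 38280 = -1/21*(-197) + 38280 = 197/21 + 38280 = 804077/21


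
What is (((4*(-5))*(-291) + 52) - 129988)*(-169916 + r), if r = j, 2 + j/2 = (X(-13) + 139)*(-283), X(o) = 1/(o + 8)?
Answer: 154202214864/5 ≈ 3.0840e+10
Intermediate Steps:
X(o) = 1/(8 + o)
j = -392824/5 (j = -4 + 2*((1/(8 - 13) + 139)*(-283)) = -4 + 2*((1/(-5) + 139)*(-283)) = -4 + 2*((-1/5 + 139)*(-283)) = -4 + 2*((694/5)*(-283)) = -4 + 2*(-196402/5) = -4 - 392804/5 = -392824/5 ≈ -78565.)
r = -392824/5 ≈ -78565.
(((4*(-5))*(-291) + 52) - 129988)*(-169916 + r) = (((4*(-5))*(-291) + 52) - 129988)*(-169916 - 392824/5) = ((-20*(-291) + 52) - 129988)*(-1242404/5) = ((5820 + 52) - 129988)*(-1242404/5) = (5872 - 129988)*(-1242404/5) = -124116*(-1242404/5) = 154202214864/5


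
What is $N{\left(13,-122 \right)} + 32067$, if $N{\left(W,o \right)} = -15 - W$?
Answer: $32039$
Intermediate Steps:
$N{\left(13,-122 \right)} + 32067 = \left(-15 - 13\right) + 32067 = -28 + 32067 = 32039$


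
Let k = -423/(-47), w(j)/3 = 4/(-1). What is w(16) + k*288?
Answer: 2580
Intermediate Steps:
w(j) = -12 (w(j) = 3*(4/(-1)) = 3*(4*(-1)) = 3*(-4) = -12)
k = 9 (k = -423*(-1/47) = 9)
w(16) + k*288 = -12 + 9*288 = -12 + 2592 = 2580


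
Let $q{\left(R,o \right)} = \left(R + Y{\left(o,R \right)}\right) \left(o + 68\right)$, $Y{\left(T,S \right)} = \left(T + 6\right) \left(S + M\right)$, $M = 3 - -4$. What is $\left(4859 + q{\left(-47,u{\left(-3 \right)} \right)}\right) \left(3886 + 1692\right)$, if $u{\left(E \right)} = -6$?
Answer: $10849210$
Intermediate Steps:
$M = 7$ ($M = 3 + 4 = 7$)
$Y{\left(T,S \right)} = \left(6 + T\right) \left(7 + S\right)$ ($Y{\left(T,S \right)} = \left(T + 6\right) \left(S + 7\right) = \left(6 + T\right) \left(7 + S\right)$)
$q{\left(R,o \right)} = \left(68 + o\right) \left(42 + 7 R + 7 o + R o\right)$ ($q{\left(R,o \right)} = \left(R + \left(42 + 6 R + 7 o + R o\right)\right) \left(o + 68\right) = \left(42 + 7 R + 7 o + R o\right) \left(68 + o\right) = \left(68 + o\right) \left(42 + 7 R + 7 o + R o\right)$)
$\left(4859 + q{\left(-47,u{\left(-3 \right)} \right)}\right) \left(3886 + 1692\right) = \left(4859 + \left(2856 + 7 \left(-6\right)^{2} + 476 \left(-47\right) + 518 \left(-6\right) - 47 \left(-6\right)^{2} + 75 \left(-47\right) \left(-6\right)\right)\right) \left(3886 + 1692\right) = \left(4859 + \left(2856 + 7 \cdot 36 - 22372 - 3108 - 1692 + 21150\right)\right) 5578 = \left(4859 + \left(2856 + 252 - 22372 - 3108 - 1692 + 21150\right)\right) 5578 = \left(4859 - 2914\right) 5578 = 1945 \cdot 5578 = 10849210$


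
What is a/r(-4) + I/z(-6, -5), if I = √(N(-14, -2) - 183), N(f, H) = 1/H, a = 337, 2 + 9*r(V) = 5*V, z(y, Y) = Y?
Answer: -3033/22 - I*√734/10 ≈ -137.86 - 2.7092*I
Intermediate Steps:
r(V) = -2/9 + 5*V/9 (r(V) = -2/9 + (5*V)/9 = -2/9 + 5*V/9)
I = I*√734/2 (I = √(1/(-2) - 183) = √(-½ - 183) = √(-367/2) = I*√734/2 ≈ 13.546*I)
a/r(-4) + I/z(-6, -5) = 337/(-2/9 + (5/9)*(-4)) + (I*√734/2)/(-5) = 337/(-2/9 - 20/9) + (I*√734/2)*(-⅕) = 337/(-22/9) - I*√734/10 = 337*(-9/22) - I*√734/10 = -3033/22 - I*√734/10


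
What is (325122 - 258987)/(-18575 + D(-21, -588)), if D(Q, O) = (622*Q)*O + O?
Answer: 66135/7661293 ≈ 0.0086324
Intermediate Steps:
D(Q, O) = O + 622*O*Q (D(Q, O) = 622*O*Q + O = O + 622*O*Q)
(325122 - 258987)/(-18575 + D(-21, -588)) = (325122 - 258987)/(-18575 - 588*(1 + 622*(-21))) = 66135/(-18575 - 588*(1 - 13062)) = 66135/(-18575 - 588*(-13061)) = 66135/(-18575 + 7679868) = 66135/7661293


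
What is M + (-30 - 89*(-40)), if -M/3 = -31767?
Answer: 98831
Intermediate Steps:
M = 95301 (M = -3*(-31767) = 95301)
M + (-30 - 89*(-40)) = 95301 + (-30 - 89*(-40)) = 95301 + (-30 + 3560) = 95301 + 3530 = 98831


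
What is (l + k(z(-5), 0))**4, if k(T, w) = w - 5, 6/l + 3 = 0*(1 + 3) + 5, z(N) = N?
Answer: 16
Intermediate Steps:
l = 3 (l = 6/(-3 + (0*(1 + 3) + 5)) = 6/(-3 + (0*4 + 5)) = 6/(-3 + (0 + 5)) = 6/(-3 + 5) = 6/2 = 6*(1/2) = 3)
k(T, w) = -5 + w
(l + k(z(-5), 0))**4 = (3 + (-5 + 0))**4 = (3 - 5)**4 = (-2)**4 = 16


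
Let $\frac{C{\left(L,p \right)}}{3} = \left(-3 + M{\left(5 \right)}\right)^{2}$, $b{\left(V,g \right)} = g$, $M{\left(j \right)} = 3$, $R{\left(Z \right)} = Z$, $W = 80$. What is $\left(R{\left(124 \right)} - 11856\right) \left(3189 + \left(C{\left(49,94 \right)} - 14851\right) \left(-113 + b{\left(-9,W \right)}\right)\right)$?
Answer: $-5787067104$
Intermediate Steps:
$C{\left(L,p \right)} = 0$ ($C{\left(L,p \right)} = 3 \left(-3 + 3\right)^{2} = 3 \cdot 0^{2} = 3 \cdot 0 = 0$)
$\left(R{\left(124 \right)} - 11856\right) \left(3189 + \left(C{\left(49,94 \right)} - 14851\right) \left(-113 + b{\left(-9,W \right)}\right)\right) = \left(124 - 11856\right) \left(3189 + \left(0 - 14851\right) \left(-113 + 80\right)\right) = - 11732 \left(3189 - -490083\right) = - 11732 \left(3189 + 490083\right) = \left(-11732\right) 493272 = -5787067104$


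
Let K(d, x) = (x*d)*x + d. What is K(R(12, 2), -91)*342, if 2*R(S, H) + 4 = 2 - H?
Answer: -5664888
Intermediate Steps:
R(S, H) = -1 - H/2 (R(S, H) = -2 + (2 - H)/2 = -2 + (1 - H/2) = -1 - H/2)
K(d, x) = d + d*x**2 (K(d, x) = (d*x)*x + d = d*x**2 + d = d + d*x**2)
K(R(12, 2), -91)*342 = ((-1 - 1/2*2)*(1 + (-91)**2))*342 = ((-1 - 1)*(1 + 8281))*342 = -2*8282*342 = -16564*342 = -5664888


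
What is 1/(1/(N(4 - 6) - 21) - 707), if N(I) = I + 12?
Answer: -11/7778 ≈ -0.0014142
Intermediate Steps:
N(I) = 12 + I
1/(1/(N(4 - 6) - 21) - 707) = 1/(1/((12 + (4 - 6)) - 21) - 707) = 1/(1/((12 - 2) - 21) - 707) = 1/(1/(10 - 21) - 707) = 1/(1/(-11) - 707) = 1/(-1/11 - 707) = 1/(-7778/11) = -11/7778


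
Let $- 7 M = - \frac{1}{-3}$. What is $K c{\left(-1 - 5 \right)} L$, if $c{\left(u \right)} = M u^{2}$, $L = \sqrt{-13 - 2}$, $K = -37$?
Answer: $\frac{444 i \sqrt{15}}{7} \approx 245.66 i$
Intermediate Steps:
$L = i \sqrt{15}$ ($L = \sqrt{-15} = i \sqrt{15} \approx 3.873 i$)
$M = - \frac{1}{21}$ ($M = - \frac{\left(-1\right) \frac{1}{-3}}{7} = - \frac{\left(-1\right) \left(- \frac{1}{3}\right)}{7} = \left(- \frac{1}{7}\right) \frac{1}{3} = - \frac{1}{21} \approx -0.047619$)
$c{\left(u \right)} = - \frac{u^{2}}{21}$
$K c{\left(-1 - 5 \right)} L = - 37 \left(- \frac{\left(-1 - 5\right)^{2}}{21}\right) i \sqrt{15} = - 37 \left(- \frac{\left(-6\right)^{2}}{21}\right) i \sqrt{15} = - 37 \left(\left(- \frac{1}{21}\right) 36\right) i \sqrt{15} = \left(-37\right) \left(- \frac{12}{7}\right) i \sqrt{15} = \frac{444 i \sqrt{15}}{7}$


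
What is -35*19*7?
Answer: -4655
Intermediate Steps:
-35*19*7 = -665*7 = -4655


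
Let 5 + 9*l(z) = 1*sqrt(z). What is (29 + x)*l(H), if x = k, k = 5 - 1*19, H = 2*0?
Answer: -25/3 ≈ -8.3333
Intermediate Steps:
H = 0
k = -14 (k = 5 - 19 = -14)
x = -14
l(z) = -5/9 + sqrt(z)/9 (l(z) = -5/9 + (1*sqrt(z))/9 = -5/9 + sqrt(z)/9)
(29 + x)*l(H) = (29 - 14)*(-5/9 + sqrt(0)/9) = 15*(-5/9 + (1/9)*0) = 15*(-5/9 + 0) = 15*(-5/9) = -25/3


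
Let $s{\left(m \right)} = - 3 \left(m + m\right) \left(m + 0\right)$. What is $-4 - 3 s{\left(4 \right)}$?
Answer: $284$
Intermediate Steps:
$s{\left(m \right)} = - 6 m^{2}$ ($s{\left(m \right)} = - 3 \cdot 2 m m = - 3 \cdot 2 m^{2} = - 6 m^{2}$)
$-4 - 3 s{\left(4 \right)} = -4 - 3 \left(- 6 \cdot 4^{2}\right) = -4 - 3 \left(\left(-6\right) 16\right) = -4 - -288 = -4 + 288 = 284$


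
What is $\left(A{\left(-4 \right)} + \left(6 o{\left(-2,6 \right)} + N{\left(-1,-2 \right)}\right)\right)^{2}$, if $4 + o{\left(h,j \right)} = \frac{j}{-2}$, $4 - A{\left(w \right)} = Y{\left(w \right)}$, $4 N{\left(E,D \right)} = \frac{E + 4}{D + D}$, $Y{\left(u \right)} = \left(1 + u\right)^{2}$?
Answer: $\frac{570025}{256} \approx 2226.7$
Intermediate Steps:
$N{\left(E,D \right)} = \frac{4 + E}{8 D}$ ($N{\left(E,D \right)} = \frac{\left(E + 4\right) \frac{1}{D + D}}{4} = \frac{\left(4 + E\right) \frac{1}{2 D}}{4} = \frac{\frac{1}{2} \frac{1}{D} \left(4 + E\right)}{4} = \frac{4 + E}{8 D}$)
$A{\left(w \right)} = 4 - \left(1 + w\right)^{2}$
$o{\left(h,j \right)} = -4 - \frac{j}{2}$ ($o{\left(h,j \right)} = -4 + \frac{j}{-2} = -4 + j \left(- \frac{1}{2}\right) = -4 - \frac{j}{2}$)
$\left(A{\left(-4 \right)} + \left(6 o{\left(-2,6 \right)} + N{\left(-1,-2 \right)}\right)\right)^{2} = \left(\left(4 - \left(1 - 4\right)^{2}\right) + \left(6 \left(-4 - 3\right) + \frac{4 - 1}{8 \left(-2\right)}\right)\right)^{2} = \left(\left(4 - \left(-3\right)^{2}\right) + \left(6 \left(-4 - 3\right) + \frac{1}{8} \left(- \frac{1}{2}\right) 3\right)\right)^{2} = \left(\left(4 - 9\right) + \left(6 \left(-7\right) - \frac{3}{16}\right)\right)^{2} = \left(\left(4 - 9\right) - \frac{675}{16}\right)^{2} = \left(-5 - \frac{675}{16}\right)^{2} = \left(- \frac{755}{16}\right)^{2} = \frac{570025}{256}$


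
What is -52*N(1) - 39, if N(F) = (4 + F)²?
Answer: -1339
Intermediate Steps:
-52*N(1) - 39 = -52*(4 + 1)² - 39 = -52*5² - 39 = -52*25 - 39 = -1300 - 39 = -1339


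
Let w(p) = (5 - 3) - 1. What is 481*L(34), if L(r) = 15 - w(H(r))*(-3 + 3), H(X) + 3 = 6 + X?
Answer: 7215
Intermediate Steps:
H(X) = 3 + X (H(X) = -3 + (6 + X) = 3 + X)
w(p) = 1 (w(p) = 2 - 1 = 1)
L(r) = 15 (L(r) = 15 - (-3 + 3) = 15 - 0 = 15 - 1*0 = 15 + 0 = 15)
481*L(34) = 481*15 = 7215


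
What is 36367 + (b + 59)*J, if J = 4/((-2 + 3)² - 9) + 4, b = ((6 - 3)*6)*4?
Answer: 73651/2 ≈ 36826.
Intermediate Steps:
b = 72 (b = (3*6)*4 = 18*4 = 72)
J = 7/2 (J = 4/(1² - 9) + 4 = 4/(1 - 9) + 4 = 4/(-8) + 4 = -⅛*4 + 4 = -½ + 4 = 7/2 ≈ 3.5000)
36367 + (b + 59)*J = 36367 + (72 + 59)*(7/2) = 36367 + 131*(7/2) = 36367 + 917/2 = 73651/2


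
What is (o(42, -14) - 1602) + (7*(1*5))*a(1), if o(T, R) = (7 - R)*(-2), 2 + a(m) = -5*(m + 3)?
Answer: -2414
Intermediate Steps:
a(m) = -17 - 5*m (a(m) = -2 - 5*(m + 3) = -2 - 5*(3 + m) = -2 + (-15 - 5*m) = -17 - 5*m)
o(T, R) = -14 + 2*R
(o(42, -14) - 1602) + (7*(1*5))*a(1) = ((-14 + 2*(-14)) - 1602) + (7*(1*5))*(-17 - 5*1) = ((-14 - 28) - 1602) + (7*5)*(-17 - 5) = (-42 - 1602) + 35*(-22) = -1644 - 770 = -2414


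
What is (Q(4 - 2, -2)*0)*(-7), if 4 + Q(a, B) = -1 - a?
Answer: 0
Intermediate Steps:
Q(a, B) = -5 - a (Q(a, B) = -4 + (-1 - a) = -5 - a)
(Q(4 - 2, -2)*0)*(-7) = ((-5 - (4 - 2))*0)*(-7) = ((-5 - 1*2)*0)*(-7) = ((-5 - 2)*0)*(-7) = -7*0*(-7) = 0*(-7) = 0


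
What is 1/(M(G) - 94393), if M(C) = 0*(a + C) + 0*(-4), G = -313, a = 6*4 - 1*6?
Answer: -1/94393 ≈ -1.0594e-5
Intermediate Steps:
a = 18 (a = 24 - 6 = 18)
M(C) = 0 (M(C) = 0*(18 + C) + 0*(-4) = 0 + 0 = 0)
1/(M(G) - 94393) = 1/(0 - 94393) = 1/(-94393) = -1/94393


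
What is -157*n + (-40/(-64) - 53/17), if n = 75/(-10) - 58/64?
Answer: 716605/544 ≈ 1317.3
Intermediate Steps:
n = -269/32 (n = 75*(-⅒) - 58*1/64 = -15/2 - 29/32 = -269/32 ≈ -8.4063)
-157*n + (-40/(-64) - 53/17) = -157*(-269/32) + (-40/(-64) - 53/17) = 42233/32 + (-40*(-1/64) - 53*1/17) = 42233/32 + (5/8 - 53/17) = 42233/32 - 339/136 = 716605/544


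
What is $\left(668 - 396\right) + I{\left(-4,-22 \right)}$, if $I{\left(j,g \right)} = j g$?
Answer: $360$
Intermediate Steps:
$I{\left(j,g \right)} = g j$
$\left(668 - 396\right) + I{\left(-4,-22 \right)} = \left(668 - 396\right) - -88 = 272 + 88 = 360$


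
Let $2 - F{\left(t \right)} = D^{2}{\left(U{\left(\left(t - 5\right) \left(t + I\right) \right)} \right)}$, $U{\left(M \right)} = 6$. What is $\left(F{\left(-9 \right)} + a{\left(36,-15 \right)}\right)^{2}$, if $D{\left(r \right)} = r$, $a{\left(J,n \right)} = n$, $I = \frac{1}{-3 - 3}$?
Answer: $2401$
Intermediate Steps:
$I = - \frac{1}{6}$ ($I = \frac{1}{-6} = - \frac{1}{6} \approx -0.16667$)
$F{\left(t \right)} = -34$ ($F{\left(t \right)} = 2 - 6^{2} = 2 - 36 = -34$)
$\left(F{\left(-9 \right)} + a{\left(36,-15 \right)}\right)^{2} = \left(-34 - 15\right)^{2} = \left(-49\right)^{2} = 2401$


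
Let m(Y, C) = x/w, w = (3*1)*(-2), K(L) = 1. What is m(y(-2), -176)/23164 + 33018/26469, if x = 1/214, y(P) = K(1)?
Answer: 36371864737/29157638672 ≈ 1.2474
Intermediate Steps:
y(P) = 1
w = -6 (w = 3*(-2) = -6)
x = 1/214 ≈ 0.0046729
m(Y, C) = -1/1284 (m(Y, C) = (1/214)/(-6) = (1/214)*(-1/6) = -1/1284)
m(y(-2), -176)/23164 + 33018/26469 = -1/1284/23164 + 33018/26469 = -1/1284*1/23164 + 33018*(1/26469) = -1/29742576 + 11006/8823 = 36371864737/29157638672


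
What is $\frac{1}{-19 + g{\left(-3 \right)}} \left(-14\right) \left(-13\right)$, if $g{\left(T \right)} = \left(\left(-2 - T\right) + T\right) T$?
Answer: $-14$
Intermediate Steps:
$g{\left(T \right)} = - 2 T$
$\frac{1}{-19 + g{\left(-3 \right)}} \left(-14\right) \left(-13\right) = \frac{1}{-19 - -6} \left(-14\right) \left(-13\right) = \frac{1}{-19 + 6} \left(-14\right) \left(-13\right) = \frac{1}{-13} \left(-14\right) \left(-13\right) = \left(- \frac{1}{13}\right) \left(-14\right) \left(-13\right) = \frac{14}{13} \left(-13\right) = -14$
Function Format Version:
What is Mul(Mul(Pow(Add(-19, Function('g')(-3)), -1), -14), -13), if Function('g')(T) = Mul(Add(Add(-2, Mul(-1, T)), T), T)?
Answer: -14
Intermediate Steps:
Function('g')(T) = Mul(-2, T)
Mul(Mul(Pow(Add(-19, Function('g')(-3)), -1), -14), -13) = Mul(Mul(Pow(Add(-19, Mul(-2, -3)), -1), -14), -13) = Mul(Mul(Pow(Add(-19, 6), -1), -14), -13) = Mul(Mul(Pow(-13, -1), -14), -13) = Mul(Mul(Rational(-1, 13), -14), -13) = Mul(Rational(14, 13), -13) = -14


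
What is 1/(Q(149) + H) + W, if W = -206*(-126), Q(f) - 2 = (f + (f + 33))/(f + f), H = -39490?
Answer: 305426665610/11767093 ≈ 25956.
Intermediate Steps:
Q(f) = 2 + (33 + 2*f)/(2*f) (Q(f) = 2 + (f + (f + 33))/(f + f) = 2 + (f + (33 + f))/((2*f)) = 2 + (33 + 2*f)*(1/(2*f)) = 2 + (33 + 2*f)/(2*f))
W = 25956
1/(Q(149) + H) + W = 1/((3 + (33/2)/149) - 39490) + 25956 = 1/((3 + (33/2)*(1/149)) - 39490) + 25956 = 1/((3 + 33/298) - 39490) + 25956 = 1/(927/298 - 39490) + 25956 = 1/(-11767093/298) + 25956 = -298/11767093 + 25956 = 305426665610/11767093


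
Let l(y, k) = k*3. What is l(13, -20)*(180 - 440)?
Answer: 15600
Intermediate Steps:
l(y, k) = 3*k
l(13, -20)*(180 - 440) = (3*(-20))*(180 - 440) = -60*(-260) = 15600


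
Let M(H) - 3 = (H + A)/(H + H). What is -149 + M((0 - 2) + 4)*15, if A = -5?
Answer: -461/4 ≈ -115.25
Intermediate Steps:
M(H) = 3 + (-5 + H)/(2*H) (M(H) = 3 + (H - 5)/(H + H) = 3 + (-5 + H)/((2*H)) = 3 + (-5 + H)*(1/(2*H)) = 3 + (-5 + H)/(2*H))
-149 + M((0 - 2) + 4)*15 = -149 + ((-5 + 7*((0 - 2) + 4))/(2*((0 - 2) + 4)))*15 = -149 + ((-5 + 7*(-2 + 4))/(2*(-2 + 4)))*15 = -149 + ((½)*(-5 + 7*2)/2)*15 = -149 + ((½)*(½)*(-5 + 14))*15 = -149 + ((½)*(½)*9)*15 = -149 + (9/4)*15 = -149 + 135/4 = -461/4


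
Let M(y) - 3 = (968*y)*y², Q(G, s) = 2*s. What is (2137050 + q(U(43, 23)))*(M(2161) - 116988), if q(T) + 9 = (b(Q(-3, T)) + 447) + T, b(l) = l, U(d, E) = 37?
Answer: 20881701839975577777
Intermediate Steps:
q(T) = 438 + 3*T (q(T) = -9 + ((2*T + 447) + T) = -9 + ((447 + 2*T) + T) = -9 + (447 + 3*T) = 438 + 3*T)
M(y) = 3 + 968*y³ (M(y) = 3 + (968*y)*y² = 3 + 968*y³)
(2137050 + q(U(43, 23)))*(M(2161) - 116988) = (2137050 + (438 + 3*37))*((3 + 968*2161³) - 116988) = (2137050 + (438 + 111))*((3 + 968*10091699281) - 116988) = (2137050 + 549)*((3 + 9768764904008) - 116988) = 2137599*(9768764904011 - 116988) = 2137599*9768764787023 = 20881701839975577777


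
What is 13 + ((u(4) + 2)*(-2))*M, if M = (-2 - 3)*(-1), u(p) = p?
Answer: -47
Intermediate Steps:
M = 5 (M = -5*(-1) = 5)
13 + ((u(4) + 2)*(-2))*M = 13 + ((4 + 2)*(-2))*5 = 13 + (6*(-2))*5 = 13 - 12*5 = 13 - 60 = -47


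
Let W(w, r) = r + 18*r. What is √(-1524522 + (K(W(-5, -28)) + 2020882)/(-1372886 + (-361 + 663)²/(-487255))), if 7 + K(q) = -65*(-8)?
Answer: I*√682206409146111095317904533182/668945659134 ≈ 1234.7*I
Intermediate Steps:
W(w, r) = 19*r
K(q) = 513 (K(q) = -7 - 65*(-8) = -7 + 520 = 513)
√(-1524522 + (K(W(-5, -28)) + 2020882)/(-1372886 + (-361 + 663)²/(-487255))) = √(-1524522 + (513 + 2020882)/(-1372886 + (-361 + 663)²/(-487255))) = √(-1524522 + 2021395/(-1372886 + 302²*(-1/487255))) = √(-1524522 + 2021395/(-1372886 + 91204*(-1/487255))) = √(-1524522 + 2021395/(-1372886 - 91204/487255)) = √(-1524522 + 2021395/(-668945659134/487255)) = √(-1524522 + 2021395*(-487255/668945659134)) = √(-1524522 - 984934820725/668945659134) = √(-1019823359089104673/668945659134) = I*√682206409146111095317904533182/668945659134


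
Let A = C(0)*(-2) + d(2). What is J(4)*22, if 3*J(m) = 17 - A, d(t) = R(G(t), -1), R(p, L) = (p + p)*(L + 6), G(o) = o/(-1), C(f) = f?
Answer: 814/3 ≈ 271.33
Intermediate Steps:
G(o) = -o (G(o) = o*(-1) = -o)
R(p, L) = 2*p*(6 + L) (R(p, L) = (2*p)*(6 + L) = 2*p*(6 + L))
d(t) = -10*t (d(t) = 2*(-t)*(6 - 1) = 2*(-t)*5 = -10*t)
A = -20 (A = 0*(-2) - 10*2 = 0 - 20 = -20)
J(m) = 37/3 (J(m) = (17 - 1*(-20))/3 = (17 + 20)/3 = (⅓)*37 = 37/3)
J(4)*22 = (37/3)*22 = 814/3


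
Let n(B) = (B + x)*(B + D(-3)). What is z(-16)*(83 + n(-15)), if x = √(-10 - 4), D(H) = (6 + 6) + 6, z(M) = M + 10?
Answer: -228 - 18*I*√14 ≈ -228.0 - 67.35*I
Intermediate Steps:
z(M) = 10 + M
D(H) = 18 (D(H) = 12 + 6 = 18)
x = I*√14 (x = √(-14) = I*√14 ≈ 3.7417*I)
n(B) = (18 + B)*(B + I*√14) (n(B) = (B + I*√14)*(B + 18) = (B + I*√14)*(18 + B) = (18 + B)*(B + I*√14))
z(-16)*(83 + n(-15)) = (10 - 16)*(83 + ((-15)² + 18*(-15) + 18*I*√14 + I*(-15)*√14)) = -6*(83 + (225 - 270 + 18*I*√14 - 15*I*√14)) = -6*(83 + (-45 + 3*I*√14)) = -6*(38 + 3*I*√14) = -228 - 18*I*√14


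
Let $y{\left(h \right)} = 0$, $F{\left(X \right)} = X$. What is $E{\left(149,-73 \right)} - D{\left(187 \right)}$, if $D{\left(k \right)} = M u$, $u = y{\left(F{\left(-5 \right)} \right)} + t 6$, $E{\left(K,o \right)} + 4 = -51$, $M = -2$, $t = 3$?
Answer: $-19$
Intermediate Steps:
$E{\left(K,o \right)} = -55$ ($E{\left(K,o \right)} = -4 - 51 = -55$)
$u = 18$ ($u = 0 + 3 \cdot 6 = 0 + 18 = 18$)
$D{\left(k \right)} = -36$ ($D{\left(k \right)} = \left(-2\right) 18 = -36$)
$E{\left(149,-73 \right)} - D{\left(187 \right)} = -55 - -36 = -55 + 36 = -19$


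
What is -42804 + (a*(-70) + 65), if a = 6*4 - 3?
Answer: -44209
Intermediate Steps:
a = 21 (a = 24 - 3 = 21)
-42804 + (a*(-70) + 65) = -42804 + (21*(-70) + 65) = -42804 + (-1470 + 65) = -42804 - 1405 = -44209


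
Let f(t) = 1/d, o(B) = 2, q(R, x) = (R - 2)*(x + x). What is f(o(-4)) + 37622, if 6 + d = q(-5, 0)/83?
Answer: 225731/6 ≈ 37622.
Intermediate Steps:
q(R, x) = 2*x*(-2 + R) (q(R, x) = (-2 + R)*(2*x) = 2*x*(-2 + R))
d = -6 (d = -6 + (2*0*(-2 - 5))/83 = -6 + (2*0*(-7))*(1/83) = -6 + 0*(1/83) = -6 + 0 = -6)
f(t) = -⅙ (f(t) = 1/(-6) = -⅙)
f(o(-4)) + 37622 = -⅙ + 37622 = 225731/6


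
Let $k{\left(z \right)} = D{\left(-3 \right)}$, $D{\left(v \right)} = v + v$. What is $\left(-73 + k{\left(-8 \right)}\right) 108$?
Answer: $-8532$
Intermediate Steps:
$D{\left(v \right)} = 2 v$
$k{\left(z \right)} = -6$ ($k{\left(z \right)} = 2 \left(-3\right) = -6$)
$\left(-73 + k{\left(-8 \right)}\right) 108 = \left(-73 - 6\right) 108 = \left(-79\right) 108 = -8532$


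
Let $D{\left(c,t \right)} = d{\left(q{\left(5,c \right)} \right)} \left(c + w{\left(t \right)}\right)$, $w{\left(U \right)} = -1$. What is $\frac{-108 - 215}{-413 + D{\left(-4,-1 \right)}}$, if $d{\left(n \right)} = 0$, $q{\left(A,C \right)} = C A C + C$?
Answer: $\frac{323}{413} \approx 0.78208$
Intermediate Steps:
$q{\left(A,C \right)} = C + A C^{2}$ ($q{\left(A,C \right)} = A C C + C = A C^{2} + C = C + A C^{2}$)
$D{\left(c,t \right)} = 0$ ($D{\left(c,t \right)} = 0 \left(c - 1\right) = 0 \left(-1 + c\right) = 0$)
$\frac{-108 - 215}{-413 + D{\left(-4,-1 \right)}} = \frac{-108 - 215}{-413 + 0} = - \frac{323}{-413} = \left(-323\right) \left(- \frac{1}{413}\right) = \frac{323}{413}$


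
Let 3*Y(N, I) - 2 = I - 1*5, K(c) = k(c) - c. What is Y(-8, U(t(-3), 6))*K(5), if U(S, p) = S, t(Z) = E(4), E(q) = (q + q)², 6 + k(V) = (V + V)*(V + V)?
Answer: 5429/3 ≈ 1809.7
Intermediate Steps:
k(V) = -6 + 4*V² (k(V) = -6 + (V + V)*(V + V) = -6 + (2*V)*(2*V) = -6 + 4*V²)
E(q) = 4*q² (E(q) = (2*q)² = 4*q²)
t(Z) = 64 (t(Z) = 4*4² = 4*16 = 64)
K(c) = -6 - c + 4*c² (K(c) = (-6 + 4*c²) - c = -6 - c + 4*c²)
Y(N, I) = -1 + I/3 (Y(N, I) = ⅔ + (I - 1*5)/3 = ⅔ + (I - 5)/3 = ⅔ + (-5 + I)/3 = ⅔ + (-5/3 + I/3) = -1 + I/3)
Y(-8, U(t(-3), 6))*K(5) = (-1 + (⅓)*64)*(-6 - 1*5 + 4*5²) = (-1 + 64/3)*(-6 - 5 + 4*25) = 61*(-6 - 5 + 100)/3 = (61/3)*89 = 5429/3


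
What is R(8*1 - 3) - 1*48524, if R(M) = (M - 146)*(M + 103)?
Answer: -63752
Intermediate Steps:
R(M) = (-146 + M)*(103 + M)
R(8*1 - 3) - 1*48524 = (-15038 + (8*1 - 3)**2 - 43*(8*1 - 3)) - 1*48524 = (-15038 + (8 - 3)**2 - 43*(8 - 3)) - 48524 = (-15038 + 5**2 - 43*5) - 48524 = (-15038 + 25 - 215) - 48524 = -15228 - 48524 = -63752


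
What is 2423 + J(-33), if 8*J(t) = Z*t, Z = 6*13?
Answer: 8405/4 ≈ 2101.3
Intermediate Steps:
Z = 78
J(t) = 39*t/4 (J(t) = (78*t)/8 = 39*t/4)
2423 + J(-33) = 2423 + (39/4)*(-33) = 2423 - 1287/4 = 8405/4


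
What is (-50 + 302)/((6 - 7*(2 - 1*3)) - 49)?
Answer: -7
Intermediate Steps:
(-50 + 302)/((6 - 7*(2 - 1*3)) - 49) = 252/((6 - 7*(2 - 3)) - 49) = 252/((6 - 7*(-1)) - 49) = 252/((6 + 7) - 49) = 252/(13 - 49) = 252/(-36) = 252*(-1/36) = -7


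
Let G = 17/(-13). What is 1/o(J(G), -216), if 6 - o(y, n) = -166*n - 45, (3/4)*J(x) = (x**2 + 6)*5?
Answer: -1/35805 ≈ -2.7929e-5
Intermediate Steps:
G = -17/13 (G = 17*(-1/13) = -17/13 ≈ -1.3077)
J(x) = 40 + 20*x**2/3 (J(x) = 4*((x**2 + 6)*5)/3 = 4*((6 + x**2)*5)/3 = 4*(30 + 5*x**2)/3 = 40 + 20*x**2/3)
o(y, n) = 51 + 166*n (o(y, n) = 6 - (-166*n - 45) = 6 - (-45 - 166*n) = 6 + (45 + 166*n) = 51 + 166*n)
1/o(J(G), -216) = 1/(51 + 166*(-216)) = 1/(51 - 35856) = 1/(-35805) = -1/35805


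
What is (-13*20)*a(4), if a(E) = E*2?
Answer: -2080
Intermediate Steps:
a(E) = 2*E
(-13*20)*a(4) = (-13*20)*(2*4) = -260*8 = -2080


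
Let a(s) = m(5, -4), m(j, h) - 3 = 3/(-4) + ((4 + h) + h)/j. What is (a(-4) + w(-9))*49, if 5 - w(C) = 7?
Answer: -539/20 ≈ -26.950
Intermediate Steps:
m(j, h) = 9/4 + (4 + 2*h)/j (m(j, h) = 3 + (3/(-4) + ((4 + h) + h)/j) = 3 + (3*(-¼) + (4 + 2*h)/j) = 3 + (-¾ + (4 + 2*h)/j) = 9/4 + (4 + 2*h)/j)
a(s) = 29/20 (a(s) = (¼)*(16 + 8*(-4) + 9*5)/5 = (¼)*(⅕)*(16 - 32 + 45) = (¼)*(⅕)*29 = 29/20)
w(C) = -2 (w(C) = 5 - 1*7 = 5 - 7 = -2)
(a(-4) + w(-9))*49 = (29/20 - 2)*49 = -11/20*49 = -539/20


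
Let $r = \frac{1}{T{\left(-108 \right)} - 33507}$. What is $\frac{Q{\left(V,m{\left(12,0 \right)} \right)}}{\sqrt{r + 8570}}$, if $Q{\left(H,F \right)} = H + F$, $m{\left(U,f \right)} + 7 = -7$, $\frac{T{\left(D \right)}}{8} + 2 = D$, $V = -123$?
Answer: $- \frac{137 \sqrt{83749847983}}{26790599} \approx -1.4799$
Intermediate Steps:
$T{\left(D \right)} = -16 + 8 D$
$m{\left(U,f \right)} = -14$ ($m{\left(U,f \right)} = -7 - 7 = -14$)
$Q{\left(H,F \right)} = F + H$
$r = - \frac{1}{34387}$ ($r = \frac{1}{\left(-16 + 8 \left(-108\right)\right) - 33507} = \frac{1}{\left(-16 - 864\right) - 33507} = \frac{1}{-880 - 33507} = \frac{1}{-34387} = - \frac{1}{34387} \approx -2.9081 \cdot 10^{-5}$)
$\frac{Q{\left(V,m{\left(12,0 \right)} \right)}}{\sqrt{r + 8570}} = \frac{-14 - 123}{\sqrt{- \frac{1}{34387} + 8570}} = - \frac{137}{\sqrt{\frac{294696589}{34387}}} = - \frac{137}{\frac{11}{34387} \sqrt{83749847983}} = - 137 \frac{\sqrt{83749847983}}{26790599} = - \frac{137 \sqrt{83749847983}}{26790599}$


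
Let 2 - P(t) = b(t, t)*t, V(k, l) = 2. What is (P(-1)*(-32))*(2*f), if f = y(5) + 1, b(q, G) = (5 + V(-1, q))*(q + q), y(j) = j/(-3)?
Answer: -512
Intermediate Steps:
y(j) = -j/3 (y(j) = j*(-1/3) = -j/3)
b(q, G) = 14*q (b(q, G) = (5 + 2)*(q + q) = 7*(2*q) = 14*q)
P(t) = 2 - 14*t**2 (P(t) = 2 - 14*t*t = 2 - 14*t**2)
f = -2/3 (f = -1/3*5 + 1 = -5/3 + 1 = -2/3 ≈ -0.66667)
(P(-1)*(-32))*(2*f) = ((2 - 14*(-1)**2)*(-32))*(2*(-2/3)) = ((2 - 14*1)*(-32))*(-4/3) = ((2 - 14)*(-32))*(-4/3) = -12*(-32)*(-4/3) = 384*(-4/3) = -512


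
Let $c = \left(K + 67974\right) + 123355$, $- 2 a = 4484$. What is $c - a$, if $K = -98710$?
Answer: $94861$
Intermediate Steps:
$a = -2242$ ($a = \left(- \frac{1}{2}\right) 4484 = -2242$)
$c = 92619$ ($c = \left(-98710 + 67974\right) + 123355 = -30736 + 123355 = 92619$)
$c - a = 92619 - -2242 = 92619 + 2242 = 94861$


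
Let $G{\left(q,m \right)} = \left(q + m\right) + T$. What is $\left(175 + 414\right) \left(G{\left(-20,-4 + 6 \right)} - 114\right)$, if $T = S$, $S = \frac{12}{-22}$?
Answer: $- \frac{858762}{11} \approx -78069.0$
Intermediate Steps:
$S = - \frac{6}{11}$ ($S = 12 \left(- \frac{1}{22}\right) = - \frac{6}{11} \approx -0.54545$)
$T = - \frac{6}{11} \approx -0.54545$
$G{\left(q,m \right)} = - \frac{6}{11} + m + q$ ($G{\left(q,m \right)} = \left(q + m\right) - \frac{6}{11} = \left(m + q\right) - \frac{6}{11} = - \frac{6}{11} + m + q$)
$\left(175 + 414\right) \left(G{\left(-20,-4 + 6 \right)} - 114\right) = \left(175 + 414\right) \left(\left(- \frac{6}{11} + \left(-4 + 6\right) - 20\right) - 114\right) = 589 \left(\left(- \frac{6}{11} + 2 - 20\right) - 114\right) = 589 \left(- \frac{204}{11} - 114\right) = 589 \left(- \frac{1458}{11}\right) = - \frac{858762}{11}$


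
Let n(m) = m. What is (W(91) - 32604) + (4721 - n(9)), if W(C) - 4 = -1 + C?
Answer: -27798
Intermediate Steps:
W(C) = 3 + C (W(C) = 4 + (-1 + C) = 3 + C)
(W(91) - 32604) + (4721 - n(9)) = ((3 + 91) - 32604) + (4721 - 1*9) = (94 - 32604) + (4721 - 9) = -32510 + 4712 = -27798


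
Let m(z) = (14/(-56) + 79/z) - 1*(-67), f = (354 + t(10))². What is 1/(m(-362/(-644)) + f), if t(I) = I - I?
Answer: 724/90878863 ≈ 7.9666e-6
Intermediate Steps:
t(I) = 0
f = 125316 (f = (354 + 0)² = 354² = 125316)
m(z) = 267/4 + 79/z (m(z) = (14*(-1/56) + 79/z) + 67 = (-¼ + 79/z) + 67 = 267/4 + 79/z)
1/(m(-362/(-644)) + f) = 1/((267/4 + 79/((-362/(-644)))) + 125316) = 1/((267/4 + 79/((-362*(-1/644)))) + 125316) = 1/((267/4 + 79/(181/322)) + 125316) = 1/((267/4 + 79*(322/181)) + 125316) = 1/((267/4 + 25438/181) + 125316) = 1/(150079/724 + 125316) = 1/(90878863/724) = 724/90878863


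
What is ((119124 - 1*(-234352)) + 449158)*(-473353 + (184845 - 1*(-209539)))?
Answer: -63383204346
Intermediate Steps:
((119124 - 1*(-234352)) + 449158)*(-473353 + (184845 - 1*(-209539))) = ((119124 + 234352) + 449158)*(-473353 + (184845 + 209539)) = (353476 + 449158)*(-473353 + 394384) = 802634*(-78969) = -63383204346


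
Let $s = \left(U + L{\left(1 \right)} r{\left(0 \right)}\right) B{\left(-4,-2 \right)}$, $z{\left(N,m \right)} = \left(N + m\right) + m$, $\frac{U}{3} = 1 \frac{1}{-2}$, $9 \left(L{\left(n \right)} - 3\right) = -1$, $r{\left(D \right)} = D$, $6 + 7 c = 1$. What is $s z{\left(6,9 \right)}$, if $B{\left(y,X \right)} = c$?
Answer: $\frac{180}{7} \approx 25.714$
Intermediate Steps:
$c = - \frac{5}{7}$ ($c = - \frac{6}{7} + \frac{1}{7} \cdot 1 = - \frac{6}{7} + \frac{1}{7} = - \frac{5}{7} \approx -0.71429$)
$L{\left(n \right)} = \frac{26}{9}$ ($L{\left(n \right)} = 3 + \frac{1}{9} \left(-1\right) = 3 - \frac{1}{9} = \frac{26}{9}$)
$B{\left(y,X \right)} = - \frac{5}{7}$
$U = - \frac{3}{2}$ ($U = 3 \cdot 1 \frac{1}{-2} = 3 \cdot 1 \left(- \frac{1}{2}\right) = 3 \left(- \frac{1}{2}\right) = - \frac{3}{2} \approx -1.5$)
$z{\left(N,m \right)} = N + 2 m$
$s = \frac{15}{14}$ ($s = \left(- \frac{3}{2} + \frac{26}{9} \cdot 0\right) \left(- \frac{5}{7}\right) = \left(- \frac{3}{2} + 0\right) \left(- \frac{5}{7}\right) = \left(- \frac{3}{2}\right) \left(- \frac{5}{7}\right) = \frac{15}{14} \approx 1.0714$)
$s z{\left(6,9 \right)} = \frac{15 \left(6 + 2 \cdot 9\right)}{14} = \frac{15 \left(6 + 18\right)}{14} = \frac{15}{14} \cdot 24 = \frac{180}{7}$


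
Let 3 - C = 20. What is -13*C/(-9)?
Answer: -221/9 ≈ -24.556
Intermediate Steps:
C = -17 (C = 3 - 1*20 = 3 - 20 = -17)
-13*C/(-9) = -13*(-17)/(-9) = 221*(-1/9) = -221/9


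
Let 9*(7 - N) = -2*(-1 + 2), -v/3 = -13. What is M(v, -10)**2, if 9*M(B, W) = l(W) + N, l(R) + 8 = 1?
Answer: 4/6561 ≈ 0.00060966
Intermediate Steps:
v = 39 (v = -3*(-13) = 39)
l(R) = -7 (l(R) = -8 + 1 = -7)
N = 65/9 (N = 7 - (-2)*(-1 + 2)/9 = 7 - (-2)/9 = 7 - 1/9*(-2) = 7 + 2/9 = 65/9 ≈ 7.2222)
M(B, W) = 2/81 (M(B, W) = (-7 + 65/9)/9 = (1/9)*(2/9) = 2/81)
M(v, -10)**2 = (2/81)**2 = 4/6561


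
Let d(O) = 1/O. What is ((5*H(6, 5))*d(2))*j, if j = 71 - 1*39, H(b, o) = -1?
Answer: -80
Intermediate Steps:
j = 32 (j = 71 - 39 = 32)
((5*H(6, 5))*d(2))*j = ((5*(-1))/2)*32 = -5*½*32 = -5/2*32 = -80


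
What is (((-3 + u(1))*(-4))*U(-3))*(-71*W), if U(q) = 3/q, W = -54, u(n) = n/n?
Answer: -30672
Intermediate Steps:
u(n) = 1
(((-3 + u(1))*(-4))*U(-3))*(-71*W) = (((-3 + 1)*(-4))*(3/(-3)))*(-71*(-54)) = ((-2*(-4))*(3*(-1/3)))*3834 = (8*(-1))*3834 = -8*3834 = -30672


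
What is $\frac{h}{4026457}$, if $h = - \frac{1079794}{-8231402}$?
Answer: $\frac{539897}{16571693101357} \approx 3.2579 \cdot 10^{-8}$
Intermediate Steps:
$h = \frac{539897}{4115701}$ ($h = \left(-1079794\right) \left(- \frac{1}{8231402}\right) = \frac{539897}{4115701} \approx 0.13118$)
$\frac{h}{4026457} = \frac{539897}{4115701 \cdot 4026457} = \frac{539897}{4115701} \cdot \frac{1}{4026457} = \frac{539897}{16571693101357}$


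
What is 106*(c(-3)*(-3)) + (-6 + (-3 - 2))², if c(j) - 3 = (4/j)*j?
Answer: -2105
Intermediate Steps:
c(j) = 7 (c(j) = 3 + (4/j)*j = 3 + 4 = 7)
106*(c(-3)*(-3)) + (-6 + (-3 - 2))² = 106*(7*(-3)) + (-6 + (-3 - 2))² = 106*(-21) + (-6 - 5)² = -2226 + (-11)² = -2226 + 121 = -2105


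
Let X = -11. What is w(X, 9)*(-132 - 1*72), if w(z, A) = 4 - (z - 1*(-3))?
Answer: -2448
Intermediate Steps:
w(z, A) = 1 - z (w(z, A) = 4 - (z + 3) = 4 - (3 + z) = 4 + (-3 - z) = 1 - z)
w(X, 9)*(-132 - 1*72) = (1 - 1*(-11))*(-132 - 1*72) = (1 + 11)*(-132 - 72) = 12*(-204) = -2448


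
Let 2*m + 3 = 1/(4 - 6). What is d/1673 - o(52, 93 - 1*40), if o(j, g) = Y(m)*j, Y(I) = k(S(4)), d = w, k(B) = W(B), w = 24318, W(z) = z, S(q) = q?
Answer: -46238/239 ≈ -193.46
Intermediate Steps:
m = -7/4 (m = -3/2 + 1/(2*(4 - 6)) = -3/2 + (1/2)/(-2) = -3/2 + (1/2)*(-1/2) = -3/2 - 1/4 = -7/4 ≈ -1.7500)
k(B) = B
d = 24318
Y(I) = 4
o(j, g) = 4*j
d/1673 - o(52, 93 - 1*40) = 24318/1673 - 4*52 = 24318*(1/1673) - 1*208 = 3474/239 - 208 = -46238/239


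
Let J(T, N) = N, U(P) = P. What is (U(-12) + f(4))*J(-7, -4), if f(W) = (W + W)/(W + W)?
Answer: 44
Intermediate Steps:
f(W) = 1 (f(W) = (2*W)/((2*W)) = (2*W)*(1/(2*W)) = 1)
(U(-12) + f(4))*J(-7, -4) = (-12 + 1)*(-4) = -11*(-4) = 44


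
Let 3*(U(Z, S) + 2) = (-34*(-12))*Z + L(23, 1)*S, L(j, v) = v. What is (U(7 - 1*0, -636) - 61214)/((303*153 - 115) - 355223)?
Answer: 60476/308979 ≈ 0.19573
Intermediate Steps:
U(Z, S) = -2 + 136*Z + S/3 (U(Z, S) = -2 + ((-34*(-12))*Z + 1*S)/3 = -2 + (408*Z + S)/3 = -2 + (S + 408*Z)/3 = -2 + (136*Z + S/3) = -2 + 136*Z + S/3)
(U(7 - 1*0, -636) - 61214)/((303*153 - 115) - 355223) = ((-2 + 136*(7 - 1*0) + (⅓)*(-636)) - 61214)/((303*153 - 115) - 355223) = ((-2 + 136*(7 + 0) - 212) - 61214)/((46359 - 115) - 355223) = ((-2 + 136*7 - 212) - 61214)/(46244 - 355223) = ((-2 + 952 - 212) - 61214)/(-308979) = (738 - 61214)*(-1/308979) = -60476*(-1/308979) = 60476/308979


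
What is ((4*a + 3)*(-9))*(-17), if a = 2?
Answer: 1683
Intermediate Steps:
((4*a + 3)*(-9))*(-17) = ((4*2 + 3)*(-9))*(-17) = ((8 + 3)*(-9))*(-17) = (11*(-9))*(-17) = -99*(-17) = 1683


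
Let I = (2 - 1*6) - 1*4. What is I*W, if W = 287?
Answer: -2296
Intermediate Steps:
I = -8 (I = (2 - 6) - 4 = -4 - 4 = -8)
I*W = -8*287 = -2296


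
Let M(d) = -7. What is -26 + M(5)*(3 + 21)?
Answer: -194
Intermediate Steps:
-26 + M(5)*(3 + 21) = -26 - 7*(3 + 21) = -26 - 7*24 = -26 - 168 = -194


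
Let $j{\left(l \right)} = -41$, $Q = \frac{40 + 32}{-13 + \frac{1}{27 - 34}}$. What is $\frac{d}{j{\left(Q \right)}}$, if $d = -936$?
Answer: $\frac{936}{41} \approx 22.829$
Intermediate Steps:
$Q = - \frac{126}{23}$ ($Q = \frac{72}{-13 + \frac{1}{-7}} = \frac{72}{-13 - \frac{1}{7}} = \frac{72}{- \frac{92}{7}} = 72 \left(- \frac{7}{92}\right) = - \frac{126}{23} \approx -5.4783$)
$\frac{d}{j{\left(Q \right)}} = - \frac{936}{-41} = \left(-936\right) \left(- \frac{1}{41}\right) = \frac{936}{41}$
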